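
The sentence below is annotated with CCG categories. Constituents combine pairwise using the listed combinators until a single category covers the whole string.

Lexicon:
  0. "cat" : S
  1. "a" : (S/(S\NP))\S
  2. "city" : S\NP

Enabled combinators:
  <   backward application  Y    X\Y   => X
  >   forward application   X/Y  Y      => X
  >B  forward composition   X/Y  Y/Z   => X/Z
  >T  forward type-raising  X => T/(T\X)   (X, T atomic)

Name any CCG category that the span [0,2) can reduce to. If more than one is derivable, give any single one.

[0,3] S   >
  [0,2] S/(S\NP)   <
    [0,1] "cat" : S
    [1,2] "a" : (S/(S\NP))\S
  [2,3] "city" : S\NP

S/(S\NP)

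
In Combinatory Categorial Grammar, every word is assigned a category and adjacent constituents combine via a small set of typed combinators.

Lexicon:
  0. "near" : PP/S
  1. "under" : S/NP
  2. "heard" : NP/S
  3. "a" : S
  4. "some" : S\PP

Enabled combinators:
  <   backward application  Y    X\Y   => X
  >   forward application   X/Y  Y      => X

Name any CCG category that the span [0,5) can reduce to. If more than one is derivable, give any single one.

[0,5] S   <
  [0,4] PP   >
    [0,1] "near" : PP/S
    [1,4] S   >
      [1,2] "under" : S/NP
      [2,4] NP   >
        [2,3] "heard" : NP/S
        [3,4] "a" : S
  [4,5] "some" : S\PP

S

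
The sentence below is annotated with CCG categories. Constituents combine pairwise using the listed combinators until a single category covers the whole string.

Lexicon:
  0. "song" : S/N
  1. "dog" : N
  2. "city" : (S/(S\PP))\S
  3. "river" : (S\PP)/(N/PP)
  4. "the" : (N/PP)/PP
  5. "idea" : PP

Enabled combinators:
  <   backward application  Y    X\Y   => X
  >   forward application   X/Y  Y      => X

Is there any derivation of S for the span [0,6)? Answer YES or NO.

[0,6] S   >
  [0,3] S/(S\PP)   <
    [0,2] S   >
      [0,1] "song" : S/N
      [1,2] "dog" : N
    [2,3] "city" : (S/(S\PP))\S
  [3,6] S\PP   >
    [3,4] "river" : (S\PP)/(N/PP)
    [4,6] N/PP   >
      [4,5] "the" : (N/PP)/PP
      [5,6] "idea" : PP

YES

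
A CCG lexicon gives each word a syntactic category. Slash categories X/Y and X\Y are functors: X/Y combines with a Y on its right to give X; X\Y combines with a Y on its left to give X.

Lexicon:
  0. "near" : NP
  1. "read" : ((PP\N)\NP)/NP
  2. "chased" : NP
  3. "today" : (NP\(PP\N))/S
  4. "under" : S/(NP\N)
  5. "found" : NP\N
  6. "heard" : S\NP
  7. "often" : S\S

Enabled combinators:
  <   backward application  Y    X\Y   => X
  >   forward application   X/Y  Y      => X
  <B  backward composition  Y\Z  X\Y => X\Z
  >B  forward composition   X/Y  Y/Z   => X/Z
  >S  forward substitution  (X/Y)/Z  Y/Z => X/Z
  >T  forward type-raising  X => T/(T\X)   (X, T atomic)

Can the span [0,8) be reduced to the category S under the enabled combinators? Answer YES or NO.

[0,8] S   <
  [0,6] NP   <
    [0,3] PP\N   <
      [0,1] "near" : NP
      [1,3] (PP\N)\NP   >
        [1,2] "read" : ((PP\N)\NP)/NP
        [2,3] "chased" : NP
    [3,6] NP\(PP\N)   >
      [3,4] "today" : (NP\(PP\N))/S
      [4,6] S   >
        [4,5] "under" : S/(NP\N)
        [5,6] "found" : NP\N
  [6,8] S\NP   <B
    [6,7] "heard" : S\NP
    [7,8] "often" : S\S

YES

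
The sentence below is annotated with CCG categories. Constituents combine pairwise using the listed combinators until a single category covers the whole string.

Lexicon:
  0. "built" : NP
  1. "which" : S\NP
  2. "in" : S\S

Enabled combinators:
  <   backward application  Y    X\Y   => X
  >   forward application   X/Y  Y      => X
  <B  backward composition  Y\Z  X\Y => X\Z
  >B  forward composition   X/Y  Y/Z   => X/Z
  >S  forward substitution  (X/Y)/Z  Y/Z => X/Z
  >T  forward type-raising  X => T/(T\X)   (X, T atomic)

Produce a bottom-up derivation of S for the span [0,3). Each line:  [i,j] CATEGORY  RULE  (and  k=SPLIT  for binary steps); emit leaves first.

[0,1] NP  lex  "built"
[1,2] S\NP  lex  "which"
[2,3] S\S  lex  "in"
[1,3] S\NP  <B  k=2
[0,3] S  <  k=1

[0,3] S   <
  [0,1] "built" : NP
  [1,3] S\NP   <B
    [1,2] "which" : S\NP
    [2,3] "in" : S\S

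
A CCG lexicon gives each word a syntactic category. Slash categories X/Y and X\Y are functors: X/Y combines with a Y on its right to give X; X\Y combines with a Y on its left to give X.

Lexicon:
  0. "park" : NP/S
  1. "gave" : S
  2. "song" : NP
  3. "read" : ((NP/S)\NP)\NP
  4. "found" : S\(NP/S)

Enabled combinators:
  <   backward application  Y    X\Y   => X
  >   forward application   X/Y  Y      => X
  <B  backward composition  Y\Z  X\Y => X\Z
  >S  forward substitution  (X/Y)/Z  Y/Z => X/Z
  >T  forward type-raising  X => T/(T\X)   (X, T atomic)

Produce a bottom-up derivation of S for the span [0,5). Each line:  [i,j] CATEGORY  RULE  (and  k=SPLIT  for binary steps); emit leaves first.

[0,5] S   <
  [0,2] NP   >
    [0,1] "park" : NP/S
    [1,2] "gave" : S
  [2,5] S\NP   <B
    [2,4] (NP/S)\NP   <
      [2,3] "song" : NP
      [3,4] "read" : ((NP/S)\NP)\NP
    [4,5] "found" : S\(NP/S)

[0,1] NP/S  lex  "park"
[1,2] S  lex  "gave"
[0,2] NP  >  k=1
[2,3] NP  lex  "song"
[3,4] ((NP/S)\NP)\NP  lex  "read"
[2,4] (NP/S)\NP  <  k=3
[4,5] S\(NP/S)  lex  "found"
[2,5] S\NP  <B  k=4
[0,5] S  <  k=2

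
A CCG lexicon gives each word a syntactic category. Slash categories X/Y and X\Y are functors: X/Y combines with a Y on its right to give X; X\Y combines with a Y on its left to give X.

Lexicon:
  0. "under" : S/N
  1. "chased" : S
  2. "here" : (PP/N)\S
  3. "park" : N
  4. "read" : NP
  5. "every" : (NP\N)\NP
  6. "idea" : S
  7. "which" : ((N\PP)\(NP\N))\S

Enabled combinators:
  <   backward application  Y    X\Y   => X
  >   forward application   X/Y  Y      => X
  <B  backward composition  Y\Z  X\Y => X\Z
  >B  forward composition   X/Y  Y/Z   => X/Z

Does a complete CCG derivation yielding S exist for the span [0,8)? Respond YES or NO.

YES

[0,8] S   >
  [0,1] "under" : S/N
  [1,8] N   <
    [1,4] PP   >
      [1,3] PP/N   <
        [1,2] "chased" : S
        [2,3] "here" : (PP/N)\S
      [3,4] "park" : N
    [4,8] N\PP   <
      [4,6] NP\N   <
        [4,5] "read" : NP
        [5,6] "every" : (NP\N)\NP
      [6,8] (N\PP)\(NP\N)   <
        [6,7] "idea" : S
        [7,8] "which" : ((N\PP)\(NP\N))\S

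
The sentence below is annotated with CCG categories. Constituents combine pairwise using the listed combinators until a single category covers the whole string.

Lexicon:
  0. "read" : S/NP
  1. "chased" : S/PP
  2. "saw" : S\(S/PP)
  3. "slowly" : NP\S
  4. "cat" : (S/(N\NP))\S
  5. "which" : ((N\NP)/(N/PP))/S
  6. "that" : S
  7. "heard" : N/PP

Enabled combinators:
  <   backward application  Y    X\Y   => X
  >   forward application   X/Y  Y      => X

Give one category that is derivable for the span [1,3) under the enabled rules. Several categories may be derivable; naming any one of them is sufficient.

S

[0,8] S   >
  [0,5] S/(N\NP)   <
    [0,4] S   >
      [0,1] "read" : S/NP
      [1,4] NP   <
        [1,3] S   <
          [1,2] "chased" : S/PP
          [2,3] "saw" : S\(S/PP)
        [3,4] "slowly" : NP\S
    [4,5] "cat" : (S/(N\NP))\S
  [5,8] N\NP   >
    [5,7] (N\NP)/(N/PP)   >
      [5,6] "which" : ((N\NP)/(N/PP))/S
      [6,7] "that" : S
    [7,8] "heard" : N/PP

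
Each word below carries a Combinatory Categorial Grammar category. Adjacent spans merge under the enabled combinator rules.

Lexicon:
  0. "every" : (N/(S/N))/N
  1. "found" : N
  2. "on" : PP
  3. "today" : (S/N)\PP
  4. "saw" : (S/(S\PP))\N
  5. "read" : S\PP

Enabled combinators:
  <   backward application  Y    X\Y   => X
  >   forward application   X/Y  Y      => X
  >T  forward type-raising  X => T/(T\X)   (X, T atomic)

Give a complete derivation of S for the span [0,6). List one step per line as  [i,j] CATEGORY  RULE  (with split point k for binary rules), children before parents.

[0,6] S   >
  [0,5] S/(S\PP)   <
    [0,4] N   >
      [0,2] N/(S/N)   >
        [0,1] "every" : (N/(S/N))/N
        [1,2] "found" : N
      [2,4] S/N   <
        [2,3] "on" : PP
        [3,4] "today" : (S/N)\PP
    [4,5] "saw" : (S/(S\PP))\N
  [5,6] "read" : S\PP

[0,1] (N/(S/N))/N  lex  "every"
[1,2] N  lex  "found"
[0,2] N/(S/N)  >  k=1
[2,3] PP  lex  "on"
[3,4] (S/N)\PP  lex  "today"
[2,4] S/N  <  k=3
[0,4] N  >  k=2
[4,5] (S/(S\PP))\N  lex  "saw"
[0,5] S/(S\PP)  <  k=4
[5,6] S\PP  lex  "read"
[0,6] S  >  k=5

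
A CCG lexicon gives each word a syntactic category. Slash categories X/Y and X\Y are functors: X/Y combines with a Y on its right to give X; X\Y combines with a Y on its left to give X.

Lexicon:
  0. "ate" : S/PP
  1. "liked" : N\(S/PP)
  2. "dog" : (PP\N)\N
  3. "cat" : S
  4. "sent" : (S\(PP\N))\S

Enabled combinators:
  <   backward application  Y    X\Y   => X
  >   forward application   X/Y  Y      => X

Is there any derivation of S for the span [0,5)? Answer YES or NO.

[0,5] S   <
  [0,3] PP\N   <
    [0,2] N   <
      [0,1] "ate" : S/PP
      [1,2] "liked" : N\(S/PP)
    [2,3] "dog" : (PP\N)\N
  [3,5] S\(PP\N)   <
    [3,4] "cat" : S
    [4,5] "sent" : (S\(PP\N))\S

YES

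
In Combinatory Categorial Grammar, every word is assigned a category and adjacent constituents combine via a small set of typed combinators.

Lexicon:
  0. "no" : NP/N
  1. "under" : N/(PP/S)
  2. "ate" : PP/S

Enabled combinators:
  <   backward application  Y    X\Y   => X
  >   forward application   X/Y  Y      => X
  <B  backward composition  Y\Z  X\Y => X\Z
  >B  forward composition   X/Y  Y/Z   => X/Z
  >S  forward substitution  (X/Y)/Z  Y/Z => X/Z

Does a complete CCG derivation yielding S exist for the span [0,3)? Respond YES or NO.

NO

NP/N N/(PP/S) PP/S
CKY chart[0,3] = {NP}; S ∉ chart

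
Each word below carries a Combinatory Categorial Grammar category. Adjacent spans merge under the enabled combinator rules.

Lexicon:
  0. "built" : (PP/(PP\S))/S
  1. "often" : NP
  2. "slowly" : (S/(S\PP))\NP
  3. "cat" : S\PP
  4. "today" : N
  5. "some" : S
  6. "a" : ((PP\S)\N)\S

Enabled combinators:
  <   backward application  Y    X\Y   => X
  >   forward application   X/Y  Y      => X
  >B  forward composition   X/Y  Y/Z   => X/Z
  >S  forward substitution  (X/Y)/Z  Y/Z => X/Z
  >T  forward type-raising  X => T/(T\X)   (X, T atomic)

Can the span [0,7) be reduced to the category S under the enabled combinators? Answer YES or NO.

NO

(PP/(PP\S))/S NP (S/(S\PP))\NP S\PP N S ((PP\S)\N)\S
CKY chart[0,7] = {(PP/(PP\S))/(S\PP), N/(N\PP), NP/(NP\PP), PP, PP/(PP\PP), S/(S\PP)}; S ∉ chart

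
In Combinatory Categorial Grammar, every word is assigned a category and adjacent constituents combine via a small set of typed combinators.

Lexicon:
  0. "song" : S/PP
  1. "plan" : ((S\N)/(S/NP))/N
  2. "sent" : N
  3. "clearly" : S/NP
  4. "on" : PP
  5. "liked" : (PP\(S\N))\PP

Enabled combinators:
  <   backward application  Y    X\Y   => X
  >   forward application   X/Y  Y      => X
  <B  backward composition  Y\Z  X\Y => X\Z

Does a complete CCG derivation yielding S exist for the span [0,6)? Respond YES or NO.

[0,6] S   >
  [0,1] "song" : S/PP
  [1,6] PP   <
    [1,4] S\N   >
      [1,3] (S\N)/(S/NP)   >
        [1,2] "plan" : ((S\N)/(S/NP))/N
        [2,3] "sent" : N
      [3,4] "clearly" : S/NP
    [4,6] PP\(S\N)   <
      [4,5] "on" : PP
      [5,6] "liked" : (PP\(S\N))\PP

YES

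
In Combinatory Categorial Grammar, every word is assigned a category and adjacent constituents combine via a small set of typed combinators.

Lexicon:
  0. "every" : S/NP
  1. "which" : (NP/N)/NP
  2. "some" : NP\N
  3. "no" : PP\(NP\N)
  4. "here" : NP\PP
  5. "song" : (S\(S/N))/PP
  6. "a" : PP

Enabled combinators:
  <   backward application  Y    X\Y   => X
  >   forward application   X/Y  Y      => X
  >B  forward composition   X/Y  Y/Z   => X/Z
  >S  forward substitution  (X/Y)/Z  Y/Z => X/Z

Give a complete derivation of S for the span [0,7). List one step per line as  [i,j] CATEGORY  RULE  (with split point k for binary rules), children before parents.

[0,1] S/NP  lex  "every"
[1,2] (NP/N)/NP  lex  "which"
[2,3] NP\N  lex  "some"
[3,4] PP\(NP\N)  lex  "no"
[2,4] PP  <  k=3
[4,5] NP\PP  lex  "here"
[2,5] NP  <  k=4
[1,5] NP/N  >  k=2
[0,5] S/N  >B  k=1
[5,6] (S\(S/N))/PP  lex  "song"
[6,7] PP  lex  "a"
[5,7] S\(S/N)  >  k=6
[0,7] S  <  k=5

[0,7] S   <
  [0,5] S/N   >B
    [0,1] "every" : S/NP
    [1,5] NP/N   >
      [1,2] "which" : (NP/N)/NP
      [2,5] NP   <
        [2,4] PP   <
          [2,3] "some" : NP\N
          [3,4] "no" : PP\(NP\N)
        [4,5] "here" : NP\PP
  [5,7] S\(S/N)   >
    [5,6] "song" : (S\(S/N))/PP
    [6,7] "a" : PP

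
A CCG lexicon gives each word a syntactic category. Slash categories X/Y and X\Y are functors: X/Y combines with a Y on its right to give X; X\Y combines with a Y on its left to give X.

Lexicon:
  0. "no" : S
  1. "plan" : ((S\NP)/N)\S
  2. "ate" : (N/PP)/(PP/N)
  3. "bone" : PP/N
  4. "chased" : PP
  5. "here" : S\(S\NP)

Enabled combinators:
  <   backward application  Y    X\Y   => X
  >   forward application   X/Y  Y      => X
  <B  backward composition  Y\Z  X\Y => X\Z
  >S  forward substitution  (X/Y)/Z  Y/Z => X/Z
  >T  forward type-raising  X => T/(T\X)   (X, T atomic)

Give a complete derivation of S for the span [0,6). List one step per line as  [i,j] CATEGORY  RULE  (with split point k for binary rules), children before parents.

[0,6] S   <
  [0,5] S\NP   >
    [0,2] (S\NP)/N   <
      [0,1] "no" : S
      [1,2] "plan" : ((S\NP)/N)\S
    [2,5] N   >
      [2,4] N/PP   >
        [2,3] "ate" : (N/PP)/(PP/N)
        [3,4] "bone" : PP/N
      [4,5] "chased" : PP
  [5,6] "here" : S\(S\NP)

[0,1] S  lex  "no"
[1,2] ((S\NP)/N)\S  lex  "plan"
[0,2] (S\NP)/N  <  k=1
[2,3] (N/PP)/(PP/N)  lex  "ate"
[3,4] PP/N  lex  "bone"
[2,4] N/PP  >  k=3
[4,5] PP  lex  "chased"
[2,5] N  >  k=4
[0,5] S\NP  >  k=2
[5,6] S\(S\NP)  lex  "here"
[0,6] S  <  k=5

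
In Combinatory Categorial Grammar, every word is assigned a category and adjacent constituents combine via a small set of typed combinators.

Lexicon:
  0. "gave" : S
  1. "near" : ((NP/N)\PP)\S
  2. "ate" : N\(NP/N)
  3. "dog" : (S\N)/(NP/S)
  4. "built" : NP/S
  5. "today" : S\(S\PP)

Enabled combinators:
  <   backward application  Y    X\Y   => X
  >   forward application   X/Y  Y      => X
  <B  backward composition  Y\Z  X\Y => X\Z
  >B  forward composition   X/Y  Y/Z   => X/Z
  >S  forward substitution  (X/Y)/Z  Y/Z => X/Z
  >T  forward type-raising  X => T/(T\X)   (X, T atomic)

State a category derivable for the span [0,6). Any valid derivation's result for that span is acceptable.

[0,6] S   <
  [0,5] S\PP   <B
    [0,3] N\PP   <B
      [0,2] (NP/N)\PP   <
        [0,1] "gave" : S
        [1,2] "near" : ((NP/N)\PP)\S
      [2,3] "ate" : N\(NP/N)
    [3,5] S\N   >
      [3,4] "dog" : (S\N)/(NP/S)
      [4,5] "built" : NP/S
  [5,6] "today" : S\(S\PP)

S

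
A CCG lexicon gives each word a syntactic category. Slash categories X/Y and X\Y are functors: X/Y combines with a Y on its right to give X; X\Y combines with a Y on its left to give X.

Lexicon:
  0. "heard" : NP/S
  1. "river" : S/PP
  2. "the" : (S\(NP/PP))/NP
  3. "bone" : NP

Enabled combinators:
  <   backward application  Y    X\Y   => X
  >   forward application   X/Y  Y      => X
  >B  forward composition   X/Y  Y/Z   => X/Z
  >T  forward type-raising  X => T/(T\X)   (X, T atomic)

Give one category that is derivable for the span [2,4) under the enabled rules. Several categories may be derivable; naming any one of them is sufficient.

[0,4] S   <
  [0,2] NP/PP   >B
    [0,1] "heard" : NP/S
    [1,2] "river" : S/PP
  [2,4] S\(NP/PP)   >
    [2,3] "the" : (S\(NP/PP))/NP
    [3,4] "bone" : NP

S\(NP/PP)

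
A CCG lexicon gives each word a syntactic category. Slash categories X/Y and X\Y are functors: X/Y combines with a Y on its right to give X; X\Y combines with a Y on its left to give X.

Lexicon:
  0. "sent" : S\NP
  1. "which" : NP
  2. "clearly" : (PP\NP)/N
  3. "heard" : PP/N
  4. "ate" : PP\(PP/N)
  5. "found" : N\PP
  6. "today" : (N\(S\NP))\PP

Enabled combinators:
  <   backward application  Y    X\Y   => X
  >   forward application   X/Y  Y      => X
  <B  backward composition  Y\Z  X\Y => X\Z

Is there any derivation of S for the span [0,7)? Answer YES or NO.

S\NP NP (PP\NP)/N PP/N PP\(PP/N) N\PP (N\(S\NP))\PP
CKY chart[0,7] = {N}; S ∉ chart

NO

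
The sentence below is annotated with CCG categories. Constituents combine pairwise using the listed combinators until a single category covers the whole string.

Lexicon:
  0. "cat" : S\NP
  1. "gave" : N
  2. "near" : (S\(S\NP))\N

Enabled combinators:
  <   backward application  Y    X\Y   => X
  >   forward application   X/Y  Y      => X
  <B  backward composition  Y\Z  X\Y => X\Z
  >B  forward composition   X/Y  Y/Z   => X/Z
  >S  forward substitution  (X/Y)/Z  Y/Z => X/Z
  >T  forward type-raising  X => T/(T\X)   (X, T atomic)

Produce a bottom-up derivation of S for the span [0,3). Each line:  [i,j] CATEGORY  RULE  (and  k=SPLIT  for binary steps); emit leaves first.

[0,3] S   <
  [0,1] "cat" : S\NP
  [1,3] S\(S\NP)   <
    [1,2] "gave" : N
    [2,3] "near" : (S\(S\NP))\N

[0,1] S\NP  lex  "cat"
[1,2] N  lex  "gave"
[2,3] (S\(S\NP))\N  lex  "near"
[1,3] S\(S\NP)  <  k=2
[0,3] S  <  k=1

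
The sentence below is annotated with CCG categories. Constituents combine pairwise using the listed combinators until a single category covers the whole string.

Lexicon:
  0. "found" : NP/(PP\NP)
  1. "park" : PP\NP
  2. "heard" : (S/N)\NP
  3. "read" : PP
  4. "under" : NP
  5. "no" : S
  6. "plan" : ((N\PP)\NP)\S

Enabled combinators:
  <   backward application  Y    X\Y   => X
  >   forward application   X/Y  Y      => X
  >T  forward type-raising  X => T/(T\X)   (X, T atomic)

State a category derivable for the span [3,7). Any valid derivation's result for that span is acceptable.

N

[0,7] S   >
  [0,3] S/N   <
    [0,2] NP   >
      [0,1] "found" : NP/(PP\NP)
      [1,2] "park" : PP\NP
    [2,3] "heard" : (S/N)\NP
  [3,7] N   <
    [3,4] "read" : PP
    [4,7] N\PP   <
      [4,5] "under" : NP
      [5,7] (N\PP)\NP   <
        [5,6] "no" : S
        [6,7] "plan" : ((N\PP)\NP)\S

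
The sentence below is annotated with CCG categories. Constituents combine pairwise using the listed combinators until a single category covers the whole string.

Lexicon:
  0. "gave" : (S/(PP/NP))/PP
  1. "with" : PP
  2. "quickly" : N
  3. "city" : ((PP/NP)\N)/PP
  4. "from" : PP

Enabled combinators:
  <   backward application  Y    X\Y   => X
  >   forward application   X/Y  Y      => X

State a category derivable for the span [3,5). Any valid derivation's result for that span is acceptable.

[0,5] S   >
  [0,2] S/(PP/NP)   >
    [0,1] "gave" : (S/(PP/NP))/PP
    [1,2] "with" : PP
  [2,5] PP/NP   <
    [2,3] "quickly" : N
    [3,5] (PP/NP)\N   >
      [3,4] "city" : ((PP/NP)\N)/PP
      [4,5] "from" : PP

(PP/NP)\N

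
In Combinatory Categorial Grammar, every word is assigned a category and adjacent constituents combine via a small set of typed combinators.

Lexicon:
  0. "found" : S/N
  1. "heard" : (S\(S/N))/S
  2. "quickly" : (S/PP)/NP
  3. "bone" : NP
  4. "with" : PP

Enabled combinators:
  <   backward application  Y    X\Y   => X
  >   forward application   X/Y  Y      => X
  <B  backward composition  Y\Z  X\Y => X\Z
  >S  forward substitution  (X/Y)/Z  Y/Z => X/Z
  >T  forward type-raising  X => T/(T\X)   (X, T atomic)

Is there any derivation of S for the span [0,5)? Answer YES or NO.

[0,5] S   <
  [0,1] "found" : S/N
  [1,5] S\(S/N)   >
    [1,2] "heard" : (S\(S/N))/S
    [2,5] S   >
      [2,4] S/PP   >
        [2,3] "quickly" : (S/PP)/NP
        [3,4] "bone" : NP
      [4,5] "with" : PP

YES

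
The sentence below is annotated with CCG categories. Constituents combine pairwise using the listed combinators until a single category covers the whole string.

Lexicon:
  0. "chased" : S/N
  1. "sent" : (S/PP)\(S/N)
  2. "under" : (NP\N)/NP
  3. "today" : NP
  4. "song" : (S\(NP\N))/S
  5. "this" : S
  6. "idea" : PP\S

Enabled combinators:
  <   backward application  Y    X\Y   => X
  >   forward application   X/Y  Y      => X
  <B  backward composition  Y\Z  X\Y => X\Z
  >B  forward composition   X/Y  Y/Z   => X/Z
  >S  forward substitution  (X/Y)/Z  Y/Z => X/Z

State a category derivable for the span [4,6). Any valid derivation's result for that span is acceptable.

S\(NP\N)

[0,7] S   >
  [0,2] S/PP   <
    [0,1] "chased" : S/N
    [1,2] "sent" : (S/PP)\(S/N)
  [2,7] PP   <
    [2,6] S   <
      [2,4] NP\N   >
        [2,3] "under" : (NP\N)/NP
        [3,4] "today" : NP
      [4,6] S\(NP\N)   >
        [4,5] "song" : (S\(NP\N))/S
        [5,6] "this" : S
    [6,7] "idea" : PP\S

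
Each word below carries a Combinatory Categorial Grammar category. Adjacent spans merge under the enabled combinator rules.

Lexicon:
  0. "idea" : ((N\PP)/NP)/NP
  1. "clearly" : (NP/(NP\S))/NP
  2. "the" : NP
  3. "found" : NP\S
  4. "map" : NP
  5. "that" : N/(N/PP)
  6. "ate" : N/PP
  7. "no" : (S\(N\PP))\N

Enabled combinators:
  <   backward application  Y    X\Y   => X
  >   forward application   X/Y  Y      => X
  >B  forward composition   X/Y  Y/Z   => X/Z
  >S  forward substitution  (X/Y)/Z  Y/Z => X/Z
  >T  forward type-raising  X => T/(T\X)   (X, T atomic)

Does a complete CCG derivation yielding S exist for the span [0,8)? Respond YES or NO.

YES

[0,8] S   <
  [0,5] N\PP   >
    [0,4] (N\PP)/NP   >
      [0,1] "idea" : ((N\PP)/NP)/NP
      [1,4] NP   >
        [1,3] NP/(NP\S)   >
          [1,2] "clearly" : (NP/(NP\S))/NP
          [2,3] "the" : NP
        [3,4] "found" : NP\S
    [4,5] "map" : NP
  [5,8] S\(N\PP)   <
    [5,7] N   >
      [5,6] "that" : N/(N/PP)
      [6,7] "ate" : N/PP
    [7,8] "no" : (S\(N\PP))\N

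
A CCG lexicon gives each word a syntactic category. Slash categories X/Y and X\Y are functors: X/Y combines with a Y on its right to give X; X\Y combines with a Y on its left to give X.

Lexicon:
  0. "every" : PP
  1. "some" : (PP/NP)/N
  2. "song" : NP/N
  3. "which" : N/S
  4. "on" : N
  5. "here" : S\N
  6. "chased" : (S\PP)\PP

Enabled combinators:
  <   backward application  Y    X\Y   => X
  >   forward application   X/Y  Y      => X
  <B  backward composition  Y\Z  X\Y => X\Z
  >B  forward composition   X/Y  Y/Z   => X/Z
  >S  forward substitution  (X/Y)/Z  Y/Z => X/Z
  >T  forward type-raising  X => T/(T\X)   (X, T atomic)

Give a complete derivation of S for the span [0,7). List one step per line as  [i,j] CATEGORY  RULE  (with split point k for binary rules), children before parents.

[0,1] PP  lex  "every"
[1,2] (PP/NP)/N  lex  "some"
[2,3] NP/N  lex  "song"
[1,3] PP/N  >S  k=2
[3,4] N/S  lex  "which"
[4,5] N  lex  "on"
[5,6] S\N  lex  "here"
[4,6] S  <  k=5
[3,6] N  >  k=4
[1,6] PP  >  k=3
[6,7] (S\PP)\PP  lex  "chased"
[1,7] S\PP  <  k=6
[0,7] S  <  k=1

[0,7] S   <
  [0,1] "every" : PP
  [1,7] S\PP   <
    [1,6] PP   >
      [1,3] PP/N   >S
        [1,2] "some" : (PP/NP)/N
        [2,3] "song" : NP/N
      [3,6] N   >
        [3,4] "which" : N/S
        [4,6] S   <
          [4,5] "on" : N
          [5,6] "here" : S\N
    [6,7] "chased" : (S\PP)\PP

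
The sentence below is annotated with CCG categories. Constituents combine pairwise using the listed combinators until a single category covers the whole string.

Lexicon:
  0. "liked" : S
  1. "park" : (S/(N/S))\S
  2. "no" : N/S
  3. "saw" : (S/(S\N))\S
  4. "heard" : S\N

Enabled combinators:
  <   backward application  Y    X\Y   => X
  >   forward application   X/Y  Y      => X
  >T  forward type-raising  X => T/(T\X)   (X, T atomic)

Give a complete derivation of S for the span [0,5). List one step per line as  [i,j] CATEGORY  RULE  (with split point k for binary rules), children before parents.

[0,1] S  lex  "liked"
[1,2] (S/(N/S))\S  lex  "park"
[0,2] S/(N/S)  <  k=1
[2,3] N/S  lex  "no"
[0,3] S  >  k=2
[3,4] (S/(S\N))\S  lex  "saw"
[0,4] S/(S\N)  <  k=3
[4,5] S\N  lex  "heard"
[0,5] S  >  k=4

[0,5] S   >
  [0,4] S/(S\N)   <
    [0,3] S   >
      [0,2] S/(N/S)   <
        [0,1] "liked" : S
        [1,2] "park" : (S/(N/S))\S
      [2,3] "no" : N/S
    [3,4] "saw" : (S/(S\N))\S
  [4,5] "heard" : S\N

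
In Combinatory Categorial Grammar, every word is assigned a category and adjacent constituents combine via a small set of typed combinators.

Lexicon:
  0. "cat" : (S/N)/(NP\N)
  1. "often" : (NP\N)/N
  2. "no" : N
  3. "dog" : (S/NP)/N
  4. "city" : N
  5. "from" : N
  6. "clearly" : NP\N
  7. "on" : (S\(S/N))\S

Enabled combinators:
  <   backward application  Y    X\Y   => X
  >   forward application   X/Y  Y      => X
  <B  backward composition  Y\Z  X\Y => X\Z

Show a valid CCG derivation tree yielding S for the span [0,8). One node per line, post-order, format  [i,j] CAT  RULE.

[0,8] S   <
  [0,3] S/N   >
    [0,1] "cat" : (S/N)/(NP\N)
    [1,3] NP\N   >
      [1,2] "often" : (NP\N)/N
      [2,3] "no" : N
  [3,8] S\(S/N)   <
    [3,7] S   >
      [3,5] S/NP   >
        [3,4] "dog" : (S/NP)/N
        [4,5] "city" : N
      [5,7] NP   <
        [5,6] "from" : N
        [6,7] "clearly" : NP\N
    [7,8] "on" : (S\(S/N))\S

[0,1] (S/N)/(NP\N)  lex  "cat"
[1,2] (NP\N)/N  lex  "often"
[2,3] N  lex  "no"
[1,3] NP\N  >  k=2
[0,3] S/N  >  k=1
[3,4] (S/NP)/N  lex  "dog"
[4,5] N  lex  "city"
[3,5] S/NP  >  k=4
[5,6] N  lex  "from"
[6,7] NP\N  lex  "clearly"
[5,7] NP  <  k=6
[3,7] S  >  k=5
[7,8] (S\(S/N))\S  lex  "on"
[3,8] S\(S/N)  <  k=7
[0,8] S  <  k=3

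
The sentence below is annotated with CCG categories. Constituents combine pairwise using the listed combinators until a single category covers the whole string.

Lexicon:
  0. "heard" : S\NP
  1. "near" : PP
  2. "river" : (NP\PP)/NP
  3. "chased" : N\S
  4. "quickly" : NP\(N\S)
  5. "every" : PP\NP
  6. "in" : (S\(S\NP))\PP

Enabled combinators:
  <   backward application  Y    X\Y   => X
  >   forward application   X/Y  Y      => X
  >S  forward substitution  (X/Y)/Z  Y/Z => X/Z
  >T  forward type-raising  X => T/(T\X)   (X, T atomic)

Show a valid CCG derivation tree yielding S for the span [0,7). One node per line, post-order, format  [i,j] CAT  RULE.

[0,7] S   <
  [0,1] "heard" : S\NP
  [1,7] S\(S\NP)   <
    [1,6] PP   <
      [1,5] NP   <
        [1,2] "near" : PP
        [2,5] NP\PP   >
          [2,3] "river" : (NP\PP)/NP
          [3,5] NP   <
            [3,4] "chased" : N\S
            [4,5] "quickly" : NP\(N\S)
      [5,6] "every" : PP\NP
    [6,7] "in" : (S\(S\NP))\PP

[0,1] S\NP  lex  "heard"
[1,2] PP  lex  "near"
[2,3] (NP\PP)/NP  lex  "river"
[3,4] N\S  lex  "chased"
[4,5] NP\(N\S)  lex  "quickly"
[3,5] NP  <  k=4
[2,5] NP\PP  >  k=3
[1,5] NP  <  k=2
[5,6] PP\NP  lex  "every"
[1,6] PP  <  k=5
[6,7] (S\(S\NP))\PP  lex  "in"
[1,7] S\(S\NP)  <  k=6
[0,7] S  <  k=1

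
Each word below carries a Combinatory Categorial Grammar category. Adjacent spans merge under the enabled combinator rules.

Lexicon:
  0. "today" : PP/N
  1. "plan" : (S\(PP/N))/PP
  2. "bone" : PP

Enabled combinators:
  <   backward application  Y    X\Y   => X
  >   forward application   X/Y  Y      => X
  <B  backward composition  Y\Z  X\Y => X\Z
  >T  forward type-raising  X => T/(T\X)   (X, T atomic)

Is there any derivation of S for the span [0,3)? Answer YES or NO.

YES

[0,3] S   <
  [0,1] "today" : PP/N
  [1,3] S\(PP/N)   >
    [1,2] "plan" : (S\(PP/N))/PP
    [2,3] "bone" : PP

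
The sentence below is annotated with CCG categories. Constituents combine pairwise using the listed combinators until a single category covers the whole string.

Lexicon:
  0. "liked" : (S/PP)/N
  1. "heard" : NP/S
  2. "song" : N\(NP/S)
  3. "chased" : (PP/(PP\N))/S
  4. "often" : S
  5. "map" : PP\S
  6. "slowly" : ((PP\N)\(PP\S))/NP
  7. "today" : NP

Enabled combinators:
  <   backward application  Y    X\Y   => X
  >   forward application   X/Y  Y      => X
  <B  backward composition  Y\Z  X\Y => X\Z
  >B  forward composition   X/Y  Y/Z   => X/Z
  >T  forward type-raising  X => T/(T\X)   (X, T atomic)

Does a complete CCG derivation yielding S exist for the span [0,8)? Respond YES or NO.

[0,8] S   >
  [0,3] S/PP   >
    [0,1] "liked" : (S/PP)/N
    [1,3] N   <
      [1,2] "heard" : NP/S
      [2,3] "song" : N\(NP/S)
  [3,8] PP   >
    [3,5] PP/(PP\N)   >
      [3,4] "chased" : (PP/(PP\N))/S
      [4,5] "often" : S
    [5,8] PP\N   <
      [5,6] "map" : PP\S
      [6,8] (PP\N)\(PP\S)   >
        [6,7] "slowly" : ((PP\N)\(PP\S))/NP
        [7,8] "today" : NP

YES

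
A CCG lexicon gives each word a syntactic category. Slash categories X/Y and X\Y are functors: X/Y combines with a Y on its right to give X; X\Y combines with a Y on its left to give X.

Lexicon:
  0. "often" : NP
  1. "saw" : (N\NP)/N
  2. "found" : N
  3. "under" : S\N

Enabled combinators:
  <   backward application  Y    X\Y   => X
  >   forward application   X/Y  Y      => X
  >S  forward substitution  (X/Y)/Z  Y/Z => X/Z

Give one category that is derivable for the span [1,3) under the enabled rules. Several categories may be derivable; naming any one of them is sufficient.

N\NP

[0,4] S   <
  [0,3] N   <
    [0,1] "often" : NP
    [1,3] N\NP   >
      [1,2] "saw" : (N\NP)/N
      [2,3] "found" : N
  [3,4] "under" : S\N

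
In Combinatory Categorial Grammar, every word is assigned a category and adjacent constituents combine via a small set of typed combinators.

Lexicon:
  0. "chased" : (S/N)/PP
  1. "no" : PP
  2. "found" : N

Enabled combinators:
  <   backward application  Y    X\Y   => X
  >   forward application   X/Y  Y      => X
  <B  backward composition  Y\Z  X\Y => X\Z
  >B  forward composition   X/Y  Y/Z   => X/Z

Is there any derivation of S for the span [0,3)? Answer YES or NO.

YES

[0,3] S   >
  [0,2] S/N   >
    [0,1] "chased" : (S/N)/PP
    [1,2] "no" : PP
  [2,3] "found" : N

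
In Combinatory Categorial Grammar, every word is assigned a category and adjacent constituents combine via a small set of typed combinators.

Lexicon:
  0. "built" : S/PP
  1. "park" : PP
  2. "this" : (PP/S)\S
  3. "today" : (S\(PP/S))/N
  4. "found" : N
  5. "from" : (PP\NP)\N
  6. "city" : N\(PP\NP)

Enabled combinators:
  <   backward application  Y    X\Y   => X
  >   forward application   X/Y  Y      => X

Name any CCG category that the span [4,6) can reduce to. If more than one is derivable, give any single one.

PP\NP

[0,7] S   <
  [0,3] PP/S   <
    [0,2] S   >
      [0,1] "built" : S/PP
      [1,2] "park" : PP
    [2,3] "this" : (PP/S)\S
  [3,7] S\(PP/S)   >
    [3,4] "today" : (S\(PP/S))/N
    [4,7] N   <
      [4,6] PP\NP   <
        [4,5] "found" : N
        [5,6] "from" : (PP\NP)\N
      [6,7] "city" : N\(PP\NP)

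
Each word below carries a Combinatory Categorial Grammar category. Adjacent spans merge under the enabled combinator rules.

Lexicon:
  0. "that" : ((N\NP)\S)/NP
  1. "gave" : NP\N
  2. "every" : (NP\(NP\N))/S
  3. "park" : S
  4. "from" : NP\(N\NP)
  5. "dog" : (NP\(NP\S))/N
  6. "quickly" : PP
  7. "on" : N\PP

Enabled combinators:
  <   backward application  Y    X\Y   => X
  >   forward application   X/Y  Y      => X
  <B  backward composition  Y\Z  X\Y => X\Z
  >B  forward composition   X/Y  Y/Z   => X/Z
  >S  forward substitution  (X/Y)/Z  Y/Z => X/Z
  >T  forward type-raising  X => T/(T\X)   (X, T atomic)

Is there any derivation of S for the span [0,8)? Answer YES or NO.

((N\NP)\S)/NP NP\N (NP\(NP\N))/S S NP\(N\NP) (NP\(NP\S))/N PP N\PP
CKY chart[0,8] = {N/(N\NP), NP, NP/(NP\NP), PP/(PP\NP), S/(S\NP)}; S ∉ chart

NO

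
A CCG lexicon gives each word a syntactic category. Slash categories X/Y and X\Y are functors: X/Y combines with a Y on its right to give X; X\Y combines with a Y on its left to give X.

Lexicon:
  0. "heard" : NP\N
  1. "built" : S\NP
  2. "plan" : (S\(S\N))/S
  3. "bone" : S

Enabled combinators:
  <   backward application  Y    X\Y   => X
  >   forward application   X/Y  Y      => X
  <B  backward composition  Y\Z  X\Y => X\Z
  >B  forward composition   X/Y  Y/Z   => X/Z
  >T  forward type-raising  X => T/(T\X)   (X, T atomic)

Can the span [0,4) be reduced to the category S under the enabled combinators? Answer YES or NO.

[0,4] S   <
  [0,2] S\N   <B
    [0,1] "heard" : NP\N
    [1,2] "built" : S\NP
  [2,4] S\(S\N)   >
    [2,3] "plan" : (S\(S\N))/S
    [3,4] "bone" : S

YES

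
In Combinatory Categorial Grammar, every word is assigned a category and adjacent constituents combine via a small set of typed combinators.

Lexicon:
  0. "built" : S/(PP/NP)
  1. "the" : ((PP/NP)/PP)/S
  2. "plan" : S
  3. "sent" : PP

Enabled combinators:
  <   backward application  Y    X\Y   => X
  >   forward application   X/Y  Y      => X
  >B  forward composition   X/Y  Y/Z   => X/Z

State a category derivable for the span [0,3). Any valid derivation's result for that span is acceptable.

[0,4] S   >
  [0,3] S/PP   >B
    [0,1] "built" : S/(PP/NP)
    [1,3] (PP/NP)/PP   >
      [1,2] "the" : ((PP/NP)/PP)/S
      [2,3] "plan" : S
  [3,4] "sent" : PP

S/PP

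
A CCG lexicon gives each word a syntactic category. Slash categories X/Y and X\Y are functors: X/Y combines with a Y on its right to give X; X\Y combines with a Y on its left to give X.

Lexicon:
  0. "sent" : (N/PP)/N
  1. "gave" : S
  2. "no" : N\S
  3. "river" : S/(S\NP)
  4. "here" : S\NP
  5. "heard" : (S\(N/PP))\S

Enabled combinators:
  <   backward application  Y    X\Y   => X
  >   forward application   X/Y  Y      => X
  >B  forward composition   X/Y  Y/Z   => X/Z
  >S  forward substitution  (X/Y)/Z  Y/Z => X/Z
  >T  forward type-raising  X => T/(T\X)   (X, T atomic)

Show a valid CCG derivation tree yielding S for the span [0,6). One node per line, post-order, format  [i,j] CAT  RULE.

[0,6] S   <
  [0,3] N/PP   >
    [0,1] "sent" : (N/PP)/N
    [1,3] N   <
      [1,2] "gave" : S
      [2,3] "no" : N\S
  [3,6] S\(N/PP)   <
    [3,5] S   >
      [3,4] "river" : S/(S\NP)
      [4,5] "here" : S\NP
    [5,6] "heard" : (S\(N/PP))\S

[0,1] (N/PP)/N  lex  "sent"
[1,2] S  lex  "gave"
[2,3] N\S  lex  "no"
[1,3] N  <  k=2
[0,3] N/PP  >  k=1
[3,4] S/(S\NP)  lex  "river"
[4,5] S\NP  lex  "here"
[3,5] S  >  k=4
[5,6] (S\(N/PP))\S  lex  "heard"
[3,6] S\(N/PP)  <  k=5
[0,6] S  <  k=3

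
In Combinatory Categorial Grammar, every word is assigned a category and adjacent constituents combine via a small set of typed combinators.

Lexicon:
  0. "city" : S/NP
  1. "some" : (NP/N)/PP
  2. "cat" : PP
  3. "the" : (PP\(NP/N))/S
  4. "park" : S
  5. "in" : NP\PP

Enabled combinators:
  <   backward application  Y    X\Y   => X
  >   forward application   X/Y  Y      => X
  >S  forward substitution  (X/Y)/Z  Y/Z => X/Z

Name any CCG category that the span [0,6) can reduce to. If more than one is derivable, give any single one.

[0,6] S   >
  [0,1] "city" : S/NP
  [1,6] NP   <
    [1,5] PP   <
      [1,3] NP/N   >
        [1,2] "some" : (NP/N)/PP
        [2,3] "cat" : PP
      [3,5] PP\(NP/N)   >
        [3,4] "the" : (PP\(NP/N))/S
        [4,5] "park" : S
    [5,6] "in" : NP\PP

S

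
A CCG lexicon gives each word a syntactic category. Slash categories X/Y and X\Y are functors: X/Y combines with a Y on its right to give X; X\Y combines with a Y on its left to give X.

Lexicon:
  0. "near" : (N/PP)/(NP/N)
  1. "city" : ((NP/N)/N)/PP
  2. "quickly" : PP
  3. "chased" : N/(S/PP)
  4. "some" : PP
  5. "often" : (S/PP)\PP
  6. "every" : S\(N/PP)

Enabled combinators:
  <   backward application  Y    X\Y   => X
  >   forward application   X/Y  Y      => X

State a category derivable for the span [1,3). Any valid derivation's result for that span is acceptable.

[0,7] S   <
  [0,6] N/PP   >
    [0,1] "near" : (N/PP)/(NP/N)
    [1,6] NP/N   >
      [1,3] (NP/N)/N   >
        [1,2] "city" : ((NP/N)/N)/PP
        [2,3] "quickly" : PP
      [3,6] N   >
        [3,4] "chased" : N/(S/PP)
        [4,6] S/PP   <
          [4,5] "some" : PP
          [5,6] "often" : (S/PP)\PP
  [6,7] "every" : S\(N/PP)

(NP/N)/N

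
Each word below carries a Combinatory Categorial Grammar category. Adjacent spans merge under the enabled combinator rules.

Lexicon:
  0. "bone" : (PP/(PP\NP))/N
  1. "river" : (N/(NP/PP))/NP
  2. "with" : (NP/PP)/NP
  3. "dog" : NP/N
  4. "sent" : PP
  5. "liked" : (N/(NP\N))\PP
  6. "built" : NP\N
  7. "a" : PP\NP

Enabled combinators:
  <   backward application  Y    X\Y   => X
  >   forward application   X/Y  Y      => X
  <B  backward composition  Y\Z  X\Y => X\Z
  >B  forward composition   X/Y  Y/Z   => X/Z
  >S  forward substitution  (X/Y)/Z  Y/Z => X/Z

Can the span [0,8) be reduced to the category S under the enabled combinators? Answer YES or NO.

NO

(PP/(PP\NP))/N (N/(NP/PP))/NP (NP/PP)/NP NP/N PP (N/(NP\N))\PP NP\N PP\NP
CKY chart[0,8] = {PP}; S ∉ chart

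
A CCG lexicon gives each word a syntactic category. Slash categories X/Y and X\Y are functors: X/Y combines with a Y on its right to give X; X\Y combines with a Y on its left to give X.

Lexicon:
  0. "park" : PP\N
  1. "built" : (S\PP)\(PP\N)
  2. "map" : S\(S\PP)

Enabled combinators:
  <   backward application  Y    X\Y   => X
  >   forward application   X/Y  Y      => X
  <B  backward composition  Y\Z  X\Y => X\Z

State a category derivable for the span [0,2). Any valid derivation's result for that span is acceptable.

S\PP

[0,3] S   <
  [0,2] S\PP   <
    [0,1] "park" : PP\N
    [1,2] "built" : (S\PP)\(PP\N)
  [2,3] "map" : S\(S\PP)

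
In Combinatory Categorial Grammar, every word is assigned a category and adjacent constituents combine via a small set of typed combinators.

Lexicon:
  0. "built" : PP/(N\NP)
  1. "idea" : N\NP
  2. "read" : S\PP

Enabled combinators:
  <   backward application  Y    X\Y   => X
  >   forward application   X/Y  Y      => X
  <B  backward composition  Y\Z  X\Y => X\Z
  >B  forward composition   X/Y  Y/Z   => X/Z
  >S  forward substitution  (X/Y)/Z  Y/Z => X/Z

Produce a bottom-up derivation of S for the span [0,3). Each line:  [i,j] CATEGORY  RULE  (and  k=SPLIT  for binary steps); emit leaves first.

[0,1] PP/(N\NP)  lex  "built"
[1,2] N\NP  lex  "idea"
[0,2] PP  >  k=1
[2,3] S\PP  lex  "read"
[0,3] S  <  k=2

[0,3] S   <
  [0,2] PP   >
    [0,1] "built" : PP/(N\NP)
    [1,2] "idea" : N\NP
  [2,3] "read" : S\PP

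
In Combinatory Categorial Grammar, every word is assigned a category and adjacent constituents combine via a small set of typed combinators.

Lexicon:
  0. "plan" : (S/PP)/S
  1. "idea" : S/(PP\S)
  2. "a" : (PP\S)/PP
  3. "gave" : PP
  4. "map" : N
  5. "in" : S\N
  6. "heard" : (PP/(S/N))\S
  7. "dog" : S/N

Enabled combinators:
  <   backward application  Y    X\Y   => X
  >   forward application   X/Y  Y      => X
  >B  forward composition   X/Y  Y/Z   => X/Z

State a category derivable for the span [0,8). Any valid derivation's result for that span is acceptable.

[0,8] S   >
  [0,4] S/PP   >
    [0,1] "plan" : (S/PP)/S
    [1,4] S   >
      [1,2] "idea" : S/(PP\S)
      [2,4] PP\S   >
        [2,3] "a" : (PP\S)/PP
        [3,4] "gave" : PP
  [4,8] PP   >
    [4,7] PP/(S/N)   <
      [4,6] S   <
        [4,5] "map" : N
        [5,6] "in" : S\N
      [6,7] "heard" : (PP/(S/N))\S
    [7,8] "dog" : S/N

S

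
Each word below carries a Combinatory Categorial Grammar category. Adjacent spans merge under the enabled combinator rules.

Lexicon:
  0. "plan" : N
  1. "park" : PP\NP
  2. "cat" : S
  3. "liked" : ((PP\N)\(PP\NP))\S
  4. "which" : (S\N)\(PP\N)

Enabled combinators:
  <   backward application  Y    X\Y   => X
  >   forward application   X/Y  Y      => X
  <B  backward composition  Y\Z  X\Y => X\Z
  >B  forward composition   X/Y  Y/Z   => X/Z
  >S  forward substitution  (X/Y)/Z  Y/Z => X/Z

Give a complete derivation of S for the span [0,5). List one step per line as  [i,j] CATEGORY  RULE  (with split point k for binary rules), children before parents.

[0,1] N  lex  "plan"
[1,2] PP\NP  lex  "park"
[2,3] S  lex  "cat"
[3,4] ((PP\N)\(PP\NP))\S  lex  "liked"
[2,4] (PP\N)\(PP\NP)  <  k=3
[1,4] PP\N  <  k=2
[4,5] (S\N)\(PP\N)  lex  "which"
[1,5] S\N  <  k=4
[0,5] S  <  k=1

[0,5] S   <
  [0,1] "plan" : N
  [1,5] S\N   <
    [1,4] PP\N   <
      [1,2] "park" : PP\NP
      [2,4] (PP\N)\(PP\NP)   <
        [2,3] "cat" : S
        [3,4] "liked" : ((PP\N)\(PP\NP))\S
    [4,5] "which" : (S\N)\(PP\N)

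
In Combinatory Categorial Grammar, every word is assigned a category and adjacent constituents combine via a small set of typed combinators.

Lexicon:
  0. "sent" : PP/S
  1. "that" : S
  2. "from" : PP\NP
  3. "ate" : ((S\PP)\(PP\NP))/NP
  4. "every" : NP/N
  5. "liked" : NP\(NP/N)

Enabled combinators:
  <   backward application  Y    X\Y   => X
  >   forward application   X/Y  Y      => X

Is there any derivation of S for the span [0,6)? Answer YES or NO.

YES

[0,6] S   <
  [0,2] PP   >
    [0,1] "sent" : PP/S
    [1,2] "that" : S
  [2,6] S\PP   <
    [2,3] "from" : PP\NP
    [3,6] (S\PP)\(PP\NP)   >
      [3,4] "ate" : ((S\PP)\(PP\NP))/NP
      [4,6] NP   <
        [4,5] "every" : NP/N
        [5,6] "liked" : NP\(NP/N)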